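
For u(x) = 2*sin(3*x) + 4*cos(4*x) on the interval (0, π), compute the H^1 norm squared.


||u||_{H^1(0,π)}^2 = -1632/7 + 156*π

u'(x) = -16*sin(4*x) + 6*cos(3*x).
Expand u² and (u')² and integrate term by term on (0, π), using: for integers n ≥ 1, ∫_0^π sin²(nx) dx = ∫_0^π cos²(nx) dx = π/2; for n ≠ n', ∫_0^π sin(nx)sin(n'x) dx = ∫_0^π cos(nx)cos(n'x) dx = 0; and by product-to-sum, ∫_0^π sin(nx)cos(n'x) dx = ½∫_0^π [sin((n+n')x) + sin((n−n')x)] dx, which is 0 when n+n' is even and 2n/(n²−n'²) when n+n' is odd (it need not vanish on (0, π)).
  u² squared terms: (2)²·∫sin(3x)² dx = 4·π/2 = 2*π;  (4)²·∫cos(4x)² dx = 16·π/2 = 8*π.
  u² cross terms: 2·(2)·(4)·∫sin(3x)·cos(4x) dx = 16·(-6/7) = -96/7.
  So ∫_0^π u² dx = 2*π + 8*π − 96/7 = -96/7 + 10*π.
  (u')² squared terms: (-16)²·∫sin(4x)² dx = 256·π/2 = 128*π;  (6)²·∫cos(3x)² dx = 36·π/2 = 18*π.
  (u')² cross terms: 2·(-16)·(6)·∫sin(4x)·cos(3x) dx = -192·(8/7) = -1536/7.
  So ∫_0^π (u')² dx = 128*π + 18*π − 1536/7 = -1536/7 + 146*π.
||u||_{H^1}^2 = (-96/7 + 10*π) + (-1536/7 + 146*π) = -1632/7 + 156*π.


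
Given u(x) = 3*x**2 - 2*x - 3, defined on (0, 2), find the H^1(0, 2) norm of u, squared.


||u||_{H^1}^2 = 1054/15

The H^1 norm (squared) on an interval (0, L) is
  ||u||_{H^1}^2 = ∫_0^L u(x)^2 dx + ∫_0^L u'(x)^2 dx.
Compute u'(x) = 6*x - 2.
Then u(x)^2 = 9*x**4 - 12*x**3 - 14*x**2 + 12*x + 9 and u'(x)^2 = 36*x**2 - 24*x + 4.
Integrate each monomial from 0 to 2 using ∫_0^2 c·x^n dx = c·2^(n+1)/(n+1):
  ∫_0^2 u(x)^2 dx = ∫_0^2 (9*x^4 - 12*x^3 - 14*x^2 + 12*x + 9) dx. Term by term:
    ∫_0^2 9*x^4 dx = 288/5;  ∫_0^2 -12*x^3 dx = -48;  ∫_0^2 -14*x^2 dx = -112/3;
    ∫_0^2 12*x dx = 24;  ∫_0^2 9 dx = 18.
  Sum: 288/5 − 48 − 112/3 + 24 + 18 = 214/15.
  ∫_0^2 u'(x)^2 dx = ∫_0^2 (36*x^2 - 24*x + 4) dx. Term by term:
    ∫_0^2 36*x^2 dx = 96;  ∫_0^2 -24*x dx = -48;  ∫_0^2 4 dx = 8.
  Sum: 96 − 48 + 8 = 56.
Adding: ||u||_{H^1}^2 = 214/15 + 56 = 1054/15.


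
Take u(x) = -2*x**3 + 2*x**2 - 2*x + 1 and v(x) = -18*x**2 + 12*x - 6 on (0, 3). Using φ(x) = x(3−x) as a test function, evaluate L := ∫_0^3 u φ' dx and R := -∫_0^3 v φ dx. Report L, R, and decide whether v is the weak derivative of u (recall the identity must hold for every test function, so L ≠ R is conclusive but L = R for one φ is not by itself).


LHS = 549/10, RHS = 1647/10. No, v is not the weak derivative of u.

u(x) = -2*x**3 + 2*x**2 - 2*x + 1, classical derivative u'(x) = -6*x**2 + 4*x - 2.
φ(x) = x(3−x), so φ'(x) = 3 - 2*x.
Note φ(0) = φ(3) = 0, so the boundary term u·φ vanishes.
LHS = ∫_0^3 u(x) φ'(x) dx = ∫_0^3 (4*x^4 - 10*x^3 + 10*x^2 - 8*x + 3) dx. Term by term:
  ∫_0^3 4*x^4 dx = 972/5;  ∫_0^3 -10*x^3 dx = -405/2;  ∫_0^3 10*x^2 dx = 90;
  ∫_0^3 -8*x dx = -36;  ∫_0^3 3 dx = 9.
Sum: 972/5 − 405/2 + 90 − 36 + 9 = 549/10.
So LHS = 549/10.
∫_0^3 v(x) φ(x) dx = ∫_0^3 (18*x^4 - 66*x^3 + 42*x^2 - 18*x) dx. Term by term:
  ∫_0^3 18*x^4 dx = 4374/5;  ∫_0^3 -66*x^3 dx = -2673/2;  ∫_0^3 42*x^2 dx = 378;
  ∫_0^3 -18*x dx = -81.
Sum: 4374/5 − 2673/2 + 378 − 81 = -1647/10.
So RHS = -∫_0^3 v(x) φ(x) dx = 1647/10.
LHS − RHS = -549/5 ≠ 0, so the identity fails.
(For a valid weak derivative the identity must hold for EVERY test function, in particular this one. The failure shows v is NOT the weak derivative of u.)
Correct weak derivative would be u'(x) = -6*x**2 + 4*x - 2.


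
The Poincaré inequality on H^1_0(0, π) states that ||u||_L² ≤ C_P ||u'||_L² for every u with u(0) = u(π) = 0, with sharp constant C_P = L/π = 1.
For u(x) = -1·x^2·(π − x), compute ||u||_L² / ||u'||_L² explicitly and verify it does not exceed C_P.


||u||_L² / ||u'||_L² = sqrt(14)*π/14 < C_P = 1.

u(x) = -1·x^2·(π − x), so u'(x) = x*(3*x - 2*π).
u(x) = -1·x^2·(π − x) vanishes at x = 0 and x = π, so u ∈ H^1_0(0, π). Differentiate via the product rule and integrate the resulting polynomials term by term.
  ∫_0^π u² dx = ∫_0^π (x^6 - 2*π*x^5 + π^2*x^4) dx. Term by term:
    ∫_0^π x^6 dx = π^7/7;  ∫_0^π -2*π*x^5 dx = -π^7/3;  ∫_0^π π^2*x^4 dx = π^7/5.
  Sum: π^7/7 − π^7/3 + π^7/5 = π^7/105.
  ∫_0^π (u')² dx = ∫_0^π (9*x^4 - 12*π*x^3 + 4*π^2*x^2) dx. Term by term:
    ∫_0^π 9*x^4 dx = 9*π^5/5;  ∫_0^π -12*π*x^3 dx = -3*π^5;  ∫_0^π 4*π^2*x^2 dx = 4*π^5/3.
  Sum: 9*π^5/5 − 3*π^5 + 4*π^5/3 = 2*π^5/15.
∫_0^π u² dx = π^7/105, so ||u||_L² = sqrt(105)*π^(7/2)/105.
∫_0^π (u')² dx = 2*π^5/15, so ||u'||_L² = sqrt(30)*π^(5/2)/15.
Ratio ||u||_L² / ||u'||_L² = sqrt(14)*π/14.
Sharp Poincaré constant on H^1_0(0, π) is C_P = L/π = 1, achieved by sin(x).
A polynomial bump cannot attain the sharp Poincaré constant (only the first sine eigenfunction does), so the ratio is strictly less than C_P, consistent with ||u||_L² ≤ C_P ||u'||_L².


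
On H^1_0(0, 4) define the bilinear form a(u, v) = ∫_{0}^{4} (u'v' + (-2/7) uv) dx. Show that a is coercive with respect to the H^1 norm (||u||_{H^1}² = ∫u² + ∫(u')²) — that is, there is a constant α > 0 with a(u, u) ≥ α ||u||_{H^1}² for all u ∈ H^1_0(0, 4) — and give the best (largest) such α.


α = (-32/7 + π^2)/(π^2 + 16)

Coercivity of a(·,·) on H^1_0(0, 4) means a(u, u) ≥ α ||u||_{H^1}² for every u ∈ H^1_0.
The interval has length L = 4, and Poincaré/coercivity depend only on L. Here a(u, u) = ∫(u')² + (-2/7)·∫u².
Here c = -2/7 < 0 with |c| < (π/L)² = π^2/16, so coercivity still holds. The condition a(u,u) ≥ α||u||_{H^1}² reads (1−α)∫(u')² ≥ (α−c)∫u². Any admissible α is ≤ 1 (rapidly oscillating u have ∫u²/∫(u')² → 0), and α = 1 would force 0 ≥ (1−c)∫u², impossible since c < 1; so 1−α > 0. By the sharp Poincaré inequality on H^1_0 of an interval of length L, ∫(u')² ≥ (π/L)²∫u² with equality for the first sine mode sin(π(x−x₀)/L) (x₀ the left endpoint), so the inequality holds for all u iff (1−α)(π/L)² ≥ α − c, i.e. α ≤ ((π/L)² + c)/((π/L)² + 1) = (1 + c(L/π)²)/(1 + (L/π)²). (Direct route, valid since c ≤ 0: Poincaré gives c∫u² ≥ c(L/π)²∫(u')², so a(u,u) ≥ (1 + c(L/π)²)∫(u')², while ||u||_{H^1}² ≤ (1 + (L/π)²)∫(u')²; dividing yields the same α.) With (π/L)² = π^2/16 and c = -2/7, the largest admissible constant is α = ((π/L)² + c)/((π/L)² + 1).
Simplifying, α = (-32/7 + π^2)/(π^2 + 16).


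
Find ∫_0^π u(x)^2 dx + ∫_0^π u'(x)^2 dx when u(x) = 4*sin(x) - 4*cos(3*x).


||u||_{H^1(0,π)}^2 = 96*π

u'(x) = 12*sin(3*x) + 4*cos(x).
Expand u² and (u')² and integrate term by term on (0, π), using: for integers n ≥ 1, ∫_0^π sin²(nx) dx = ∫_0^π cos²(nx) dx = π/2; for n ≠ n', ∫_0^π sin(nx)sin(n'x) dx = ∫_0^π cos(nx)cos(n'x) dx = 0; and by product-to-sum, ∫_0^π sin(nx)cos(n'x) dx = ½∫_0^π [sin((n+n')x) + sin((n−n')x)] dx, which is 0 when n+n' is even and 2n/(n²−n'²) when n+n' is odd (it need not vanish on (0, π)).
  u² squared terms: (-4)²·∫cos(3x)² dx = 16·π/2 = 8*π;  (4)²·∫sin(x)² dx = 16·π/2 = 8*π.
  u² cross terms: 2·(-4)·(4)·∫cos(3x)·sin(x) dx = -32·(0) = 0.
  So ∫_0^π u² dx = 8*π + 8*π + 0 = 16*π.
  (u')² squared terms: (4)²·∫cos(x)² dx = 16·π/2 = 8*π;  (12)²·∫sin(3x)² dx = 144·π/2 = 72*π.
  (u')² cross terms: 2·(4)·(12)·∫cos(x)·sin(3x) dx = 96·(0) = 0.
  So ∫_0^π (u')² dx = 8*π + 72*π + 0 = 80*π.
||u||_{H^1}^2 = (16*π) + (80*π) = 96*π.


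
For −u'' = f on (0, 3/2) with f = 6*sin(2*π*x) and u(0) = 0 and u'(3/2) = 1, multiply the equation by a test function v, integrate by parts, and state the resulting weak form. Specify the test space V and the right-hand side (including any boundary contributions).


V = {v ∈ H^1(0, 3/2) : v(0) = 0} (test functions vanish at x = 0 where u is specified); weak form: ∫_0^3/2 u'v' dx = ∫_0^3/2 (6*sin(2*π*x)) v dx + v(3/2) for all v ∈ V.

Multiply both sides by a test function v and integrate from 0 to 3/2:
  ∫_0^3/2 −u''(x) v(x) dx = ∫_0^3/2 f(x) v(x) dx.
Integrate the LHS by parts once:
  ∫_0^3/2 −u'' v dx = −[u'(x) v(x)]_0^3/2 + ∫_0^3/2 u'(x) v'(x) dx.
Thus ∫_0^3/2 u'(x) v'(x) dx = ∫_0^3/2 f(x) v(x) dx + [u'(x) v(x)]_0^3/2.
Choose V so that boundary terms are either known or forced to vanish.
Mixed BC: u(0) = 0 (Dirichlet) and u'(3/2) = 1 (Neumann). Define V = {v ∈ H^1(0, 3/2) : v(0) = 0}. Then [u' v]_0^3/2 = u'(3/2)·v(3/2) − u'(0)·0 = v(3/2).
Weak formulation: find u (satisfying any essential BC) such that ∫_0^3/2 u'(x) v'(x) dx = ∫_0^3/2 f v dx + v(3/2) for all v ∈ V (Dirichlet at 0 absorbed into V; Neumann datum at x = 3/2 contributes the boundary term).
Substituting f(x) = 6*sin(2*π*x), the right-hand side is ∫_0^3/2 (6*sin(2*π*x)) v dx + v(3/2).


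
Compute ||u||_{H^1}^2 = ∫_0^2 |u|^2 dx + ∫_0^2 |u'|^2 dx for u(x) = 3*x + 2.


||u||_{H^1}^2 = 74

The H^1 norm (squared) on an interval (0, L) is
  ||u||_{H^1}^2 = ∫_0^L u(x)^2 dx + ∫_0^L u'(x)^2 dx.
Compute u'(x) = 3.
Then u(x)^2 = 9*x**2 + 12*x + 4 and u'(x)^2 = 9.
Integrate each monomial from 0 to 2 using ∫_0^2 c·x^n dx = c·2^(n+1)/(n+1):
  ∫_0^2 u(x)^2 dx = ∫_0^2 (9*x^2 + 12*x + 4) dx. Term by term:
    ∫_0^2 9*x^2 dx = 24;  ∫_0^2 12*x dx = 24;  ∫_0^2 4 dx = 8.
  Sum: 24 + 24 + 8 = 56.
  ∫_0^2 u'(x)^2 dx = ∫_0^2 (9) dx. Term by term:
    ∫_0^2 9 dx = 18.
Adding: ||u||_{H^1}^2 = 56 + 18 = 74.


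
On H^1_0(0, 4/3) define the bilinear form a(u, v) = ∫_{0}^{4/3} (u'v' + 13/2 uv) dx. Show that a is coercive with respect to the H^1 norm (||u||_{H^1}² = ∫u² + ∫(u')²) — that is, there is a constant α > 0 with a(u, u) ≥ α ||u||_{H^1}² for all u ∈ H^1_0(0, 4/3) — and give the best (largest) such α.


α = 1

Coercivity of a(·,·) on H^1_0(0, 4/3) means a(u, u) ≥ α ||u||_{H^1}² for every u ∈ H^1_0.
The interval has length L = 4/3, and Poincaré/coercivity depend only on L. Here a(u, u) = ∫(u')² + (13/2)·∫u².
Here c = 13/2 ≥ 1, so a(u,u) = ∫(u')² + c∫u² ≥ ∫(u')² + ∫u² = ||u||_{H^1}², i.e. α = 1 works. No larger α is possible: a(u,u) ≥ α||u||_{H^1}² means (1−α)∫(u')² ≥ (α−c)∫u², and for the modes u_n = sin(nπ(x−x₀)/L) (x₀ the left endpoint) one has ∫u_n²/∫(u_n')² = (L/(nπ))² → 0, so a(u_n,u_n)/||u_n||_{H^1}² → 1. Hence the optimal constant is α = 1.
Therefore α = 1.


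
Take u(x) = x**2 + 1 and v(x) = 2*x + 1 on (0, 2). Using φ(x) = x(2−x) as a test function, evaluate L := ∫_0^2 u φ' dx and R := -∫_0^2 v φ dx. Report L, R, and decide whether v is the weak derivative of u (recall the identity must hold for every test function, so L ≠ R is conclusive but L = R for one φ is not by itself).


LHS = -8/3, RHS = -4. No, v is not the weak derivative of u.

u(x) = x**2 + 1, classical derivative u'(x) = 2*x.
φ(x) = x(2−x), so φ'(x) = 2 - 2*x.
Note φ(0) = φ(2) = 0, so the boundary term u·φ vanishes.
LHS = ∫_0^2 u(x) φ'(x) dx = ∫_0^2 (-2*x^3 + 2*x^2 - 2*x + 2) dx. Term by term:
  ∫_0^2 -2*x^3 dx = -8;  ∫_0^2 2*x^2 dx = 16/3;  ∫_0^2 -2*x dx = -4;
  ∫_0^2 2 dx = 4.
Sum: -8 + 16/3 − 4 + 4 = -8/3.
So LHS = -8/3.
∫_0^2 v(x) φ(x) dx = ∫_0^2 (-2*x^3 + 3*x^2 + 2*x) dx. Term by term:
  ∫_0^2 -2*x^3 dx = -8;  ∫_0^2 3*x^2 dx = 8;  ∫_0^2 2*x dx = 4.
Sum: -8 + 8 + 4 = 4.
So RHS = -∫_0^2 v(x) φ(x) dx = -4.
LHS − RHS = 4/3 ≠ 0, so the identity fails.
(For a valid weak derivative the identity must hold for EVERY test function, in particular this one. The failure shows v is NOT the weak derivative of u.)
Correct weak derivative would be u'(x) = 2*x.


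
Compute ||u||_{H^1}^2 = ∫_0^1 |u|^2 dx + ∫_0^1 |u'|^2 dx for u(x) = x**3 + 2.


||u||_{H^1}^2 = 243/35

The H^1 norm (squared) on an interval (0, L) is
  ||u||_{H^1}^2 = ∫_0^L u(x)^2 dx + ∫_0^L u'(x)^2 dx.
Compute u'(x) = 3*x**2.
Then u(x)^2 = x**6 + 4*x**3 + 4 and u'(x)^2 = 9*x**4.
Integrate each monomial from 0 to 1 using ∫_0^1 c·x^n dx = c·1^(n+1)/(n+1):
  ∫_0^1 u(x)^2 dx = ∫_0^1 (x^6 + 4*x^3 + 4) dx. Term by term:
    ∫_0^1 x^6 dx = 1/7;  ∫_0^1 4*x^3 dx = 1;  ∫_0^1 4 dx = 4.
  Sum: 1/7 + 1 + 4 = 36/7.
  ∫_0^1 u'(x)^2 dx = ∫_0^1 (9*x^4) dx. Term by term:
    ∫_0^1 9*x^4 dx = 9/5.
Adding: ||u||_{H^1}^2 = 36/7 + 9/5 = 243/35.


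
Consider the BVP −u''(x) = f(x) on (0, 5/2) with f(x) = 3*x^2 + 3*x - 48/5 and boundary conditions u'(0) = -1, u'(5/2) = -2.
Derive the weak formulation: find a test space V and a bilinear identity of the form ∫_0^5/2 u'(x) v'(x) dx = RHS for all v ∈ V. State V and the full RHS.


V = H^1(0, 5/2) (v unrestricted at boundary; u is determined up to an additive constant); weak form: ∫_0^5/2 u'v' dx = ∫_0^5/2 (3*x^2 + 3*x - 48/5) v dx − 2·v(5/2) + v(0) for all v ∈ V.

Multiply both sides by a test function v and integrate from 0 to 5/2:
  ∫_0^5/2 −u''(x) v(x) dx = ∫_0^5/2 f(x) v(x) dx.
Integrate the LHS by parts once:
  ∫_0^5/2 −u'' v dx = −[u'(x) v(x)]_0^5/2 + ∫_0^5/2 u'(x) v'(x) dx.
Thus ∫_0^5/2 u'(x) v'(x) dx = ∫_0^5/2 f(x) v(x) dx + [u'(x) v(x)]_0^5/2.
Choose V so that boundary terms are either known or forced to vanish.
u has inhomogeneous Neumann u'(0) = -1, u'(5/2) = -2. [u' v]_0^5/2 = (-2)·v(5/2) − (-1)·v(0) = − 2·v(5/2) + v(0). Take V = H^1(0, 5/2); boundary term becomes part of RHS.
Weak formulation: find u (satisfying any essential BC) such that ∫_0^5/2 u'(x) v'(x) dx = ∫_0^5/2 f v dx − 2·v(5/2) + v(0) for all v ∈ V (Neumann data are natural BCs: they enter the RHS as boundary terms).
Substituting f(x) = 3*x^2 + 3*x - 48/5, the right-hand side is ∫_0^5/2 (3*x^2 + 3*x - 48/5) v dx − 2·v(5/2) + v(0).
Compatibility check (pure Neumann): taking v ≡ 1 ∈ V gives 0 = ∫_0^5/2 f dx + (-2) − (-1), i.e. ∫_0^5/2 f dx must equal u'(0) − u'(5/2) = 1. Indeed ∫_0^5/2 (3*x^2 + 3*x - 48/5) dx = 1, so the data are compatible. The solution is then unique only up to an additive constant (fix it e.g. by requiring ∫_0^5/2 u dx = 0).


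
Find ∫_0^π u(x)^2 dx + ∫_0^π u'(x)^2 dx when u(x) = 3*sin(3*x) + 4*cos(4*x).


||u||_{H^1(0,π)}^2 = -2448/7 + 181*π

u'(x) = -16*sin(4*x) + 9*cos(3*x).
Expand u² and (u')² and integrate term by term on (0, π), using: for integers n ≥ 1, ∫_0^π sin²(nx) dx = ∫_0^π cos²(nx) dx = π/2; for n ≠ n', ∫_0^π sin(nx)sin(n'x) dx = ∫_0^π cos(nx)cos(n'x) dx = 0; and by product-to-sum, ∫_0^π sin(nx)cos(n'x) dx = ½∫_0^π [sin((n+n')x) + sin((n−n')x)] dx, which is 0 when n+n' is even and 2n/(n²−n'²) when n+n' is odd (it need not vanish on (0, π)).
  u² squared terms: (3)²·∫sin(3x)² dx = 9·π/2 = 9*π/2;  (4)²·∫cos(4x)² dx = 16·π/2 = 8*π.
  u² cross terms: 2·(3)·(4)·∫sin(3x)·cos(4x) dx = 24·(-6/7) = -144/7.
  So ∫_0^π u² dx = 9*π/2 + 8*π − 144/7 = -144/7 + 25*π/2.
  (u')² squared terms: (-16)²·∫sin(4x)² dx = 256·π/2 = 128*π;  (9)²·∫cos(3x)² dx = 81·π/2 = 81*π/2.
  (u')² cross terms: 2·(-16)·(9)·∫sin(4x)·cos(3x) dx = -288·(8/7) = -2304/7.
  So ∫_0^π (u')² dx = 128*π + 81*π/2 − 2304/7 = -2304/7 + 337*π/2.
||u||_{H^1}^2 = (-144/7 + 25*π/2) + (-2304/7 + 337*π/2) = -2448/7 + 181*π.


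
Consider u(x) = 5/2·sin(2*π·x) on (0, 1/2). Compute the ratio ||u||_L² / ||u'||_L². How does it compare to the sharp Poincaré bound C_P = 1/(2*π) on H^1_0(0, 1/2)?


||u||_L² / ||u'||_L² = 1/(2*π) = C_P.

u(x) = 5/2·sin(2*π·x), so u'(x) = 5*π*cos(2*π*x).
Writing u(x) = A·sin(kπx/L) with A = 5/2 and k = 1, use ∫_0^L sin²(kπx/L) dx = L/2 and ∫_0^L cos²(kπx/L) dx = L/2.
u² = 25/4·sin²(2*π·x) and (u')² = 25*π^2·cos²(2*π·x), and each of sin², cos² integrates to L/2 = 1/4 over (0, 1/2).
∫_0^1/2 u² dx = 25/16, so ||u||_L² = 5/4.
∫_0^1/2 (u')² dx = 25*π^2/4, so ||u'||_L² = 5*π/2.
Ratio ||u||_L² / ||u'||_L² = 1/(2*π).
Sharp Poincaré constant on H^1_0(0, 1/2) is C_P = L/π = 1/(2*π), achieved by sin(2*π·x).
This is the k = 1 eigenfunction (up to amplitude), so the ratio equals the sharp Poincaré constant exactly.


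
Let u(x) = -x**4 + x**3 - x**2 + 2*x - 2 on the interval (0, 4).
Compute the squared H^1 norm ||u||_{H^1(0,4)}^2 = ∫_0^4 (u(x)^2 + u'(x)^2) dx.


||u||_{H^1}^2 = 13169888/315

The H^1 norm (squared) on an interval (0, L) is
  ||u||_{H^1}^2 = ∫_0^L u(x)^2 dx + ∫_0^L u'(x)^2 dx.
Compute u'(x) = -4*x**3 + 3*x**2 - 2*x + 2.
Then u(x)^2 = x**8 - 2*x**7 + 3*x**6 - 6*x**5 + 9*x**4 - 8*x**3 + 8*x**2 - 8*x + 4 and u'(x)^2 = 16*x**6 - 24*x**5 + 25*x**4 - 28*x**3 + 16*x**2 - 8*x + 4.
Integrate each monomial from 0 to 4 using ∫_0^4 c·x^n dx = c·4^(n+1)/(n+1):
  ∫_0^4 u(x)^2 dx = ∫_0^4 (x^8 - 2*x^7 + 3*x^6 - 6*x^5 + 9*x^4 - 8*x^3 + 8*x^2 - 8*x + 4) dx. Term by term:
    ∫_0^4 x^8 dx = 262144/9;  ∫_0^4 -2*x^7 dx = -16384;  ∫_0^4 3*x^6 dx = 49152/7;
    ∫_0^4 -6*x^5 dx = -4096;  ∫_0^4 9*x^4 dx = 9216/5;  ∫_0^4 -8*x^3 dx = -512;
    ∫_0^4 8*x^2 dx = 512/3;  ∫_0^4 -8*x dx = -64;  ∫_0^4 4 dx = 16.
  Sum: 262144/9 − 16384 + 49152/7 − 4096 + 9216/5 − 512 + 512/3 − 64 + 16 = 5393648/315.
  ∫_0^4 u'(x)^2 dx = ∫_0^4 (16*x^6 - 24*x^5 + 25*x^4 - 28*x^3 + 16*x^2 - 8*x + 4) dx. Term by term:
    ∫_0^4 16*x^6 dx = 262144/7;  ∫_0^4 -24*x^5 dx = -16384;  ∫_0^4 25*x^4 dx = 5120;
    ∫_0^4 -28*x^3 dx = -1792;  ∫_0^4 16*x^2 dx = 1024/3;  ∫_0^4 -8*x dx = -64;
    ∫_0^4 4 dx = 16.
  Sum: 262144/7 − 16384 + 5120 − 1792 + 1024/3 − 64 + 16 = 518416/21.
Adding: ||u||_{H^1}^2 = 5393648/315 + 518416/21 = 13169888/315.


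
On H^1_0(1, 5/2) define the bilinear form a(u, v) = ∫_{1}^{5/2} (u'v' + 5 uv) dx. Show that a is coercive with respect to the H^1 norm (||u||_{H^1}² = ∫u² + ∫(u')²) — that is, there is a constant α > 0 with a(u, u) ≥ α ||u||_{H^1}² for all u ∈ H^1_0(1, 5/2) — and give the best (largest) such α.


α = 1

Coercivity of a(·,·) on H^1_0(1, 5/2) means a(u, u) ≥ α ||u||_{H^1}² for every u ∈ H^1_0.
The interval has length L = 3/2, and Poincaré/coercivity depend only on L. Here a(u, u) = ∫(u')² + (5)·∫u².
Here c = 5 ≥ 1, so a(u,u) = ∫(u')² + c∫u² ≥ ∫(u')² + ∫u² = ||u||_{H^1}², i.e. α = 1 works. No larger α is possible: a(u,u) ≥ α||u||_{H^1}² means (1−α)∫(u')² ≥ (α−c)∫u², and for the modes u_n = sin(nπ(x−x₀)/L) (x₀ the left endpoint) one has ∫u_n²/∫(u_n')² = (L/(nπ))² → 0, so a(u_n,u_n)/||u_n||_{H^1}² → 1. Hence the optimal constant is α = 1.
Therefore α = 1.


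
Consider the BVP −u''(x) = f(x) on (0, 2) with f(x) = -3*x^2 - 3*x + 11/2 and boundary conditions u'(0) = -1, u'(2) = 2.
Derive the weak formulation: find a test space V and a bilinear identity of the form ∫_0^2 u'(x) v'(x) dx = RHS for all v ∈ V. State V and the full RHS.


V = H^1(0, 2) (v unrestricted at boundary; u is determined up to an additive constant); weak form: ∫_0^2 u'v' dx = ∫_0^2 (-3*x^2 - 3*x + 11/2) v dx + 2·v(2) + v(0) for all v ∈ V.

Multiply both sides by a test function v and integrate from 0 to 2:
  ∫_0^2 −u''(x) v(x) dx = ∫_0^2 f(x) v(x) dx.
Integrate the LHS by parts once:
  ∫_0^2 −u'' v dx = −[u'(x) v(x)]_0^2 + ∫_0^2 u'(x) v'(x) dx.
Thus ∫_0^2 u'(x) v'(x) dx = ∫_0^2 f(x) v(x) dx + [u'(x) v(x)]_0^2.
Choose V so that boundary terms are either known or forced to vanish.
u has inhomogeneous Neumann u'(0) = -1, u'(2) = 2. [u' v]_0^2 = (2)·v(2) − (-1)·v(0) = 2·v(2) + v(0). Take V = H^1(0, 2); boundary term becomes part of RHS.
Weak formulation: find u (satisfying any essential BC) such that ∫_0^2 u'(x) v'(x) dx = ∫_0^2 f v dx + 2·v(2) + v(0) for all v ∈ V (Neumann data are natural BCs: they enter the RHS as boundary terms).
Substituting f(x) = -3*x^2 - 3*x + 11/2, the right-hand side is ∫_0^2 (-3*x^2 - 3*x + 11/2) v dx + 2·v(2) + v(0).
Compatibility check (pure Neumann): taking v ≡ 1 ∈ V gives 0 = ∫_0^2 f dx + (2) − (-1), i.e. ∫_0^2 f dx must equal u'(0) − u'(2) = -3. Indeed ∫_0^2 (-3*x^2 - 3*x + 11/2) dx = -3, so the data are compatible. The solution is then unique only up to an additive constant (fix it e.g. by requiring ∫_0^2 u dx = 0).


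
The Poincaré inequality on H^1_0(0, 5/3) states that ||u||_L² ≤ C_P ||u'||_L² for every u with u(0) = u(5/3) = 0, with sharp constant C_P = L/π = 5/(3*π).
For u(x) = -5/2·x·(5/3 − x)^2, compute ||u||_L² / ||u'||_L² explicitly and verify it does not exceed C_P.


||u||_L² / ||u'||_L² = 5*sqrt(14)/42 < C_P = 5/(3*π).

u(x) = -5/2·x·(5/3 − x)^2, so u'(x) = -15*x^2/2 + 50*x/3 - 125/18.
u(x) = -5/2·x·(5/3 − x)^2 vanishes at x = 0 and x = 5/3, so u ∈ H^1_0(0, 5/3). Differentiate via the product rule and integrate the resulting polynomials term by term.
  ∫_0^5/3 u² dx = ∫_0^5/3 (25*x^6/4 - 125*x^5/3 + 625*x^4/6 - 3125*x^3/27 + 15625*x^2/324) dx. Term by term:
    ∫_0^5/3 25*x^6/4 dx = 1953125/61236;  ∫_0^5/3 -125*x^5/3 dx = -1953125/13122;  ∫_0^5/3 625*x^4/6 dx = 390625/1458;
    ∫_0^5/3 -3125*x^3/27 dx = -1953125/8748;  ∫_0^5/3 15625*x^2/324 dx = 1953125/26244.
  Sum: 1953125/61236 − 1953125/13122 + 390625/1458 − 1953125/8748 + 1953125/26244 = 390625/183708.
  ∫_0^5/3 (u')² dx = ∫_0^5/3 (225*x^4/4 - 250*x^3 + 6875*x^2/18 - 6250*x/27 + 15625/324) dx. Term by term:
    ∫_0^5/3 225*x^4/4 dx = 15625/108;  ∫_0^5/3 -250*x^3 dx = -78125/162;  ∫_0^5/3 6875*x^2/18 dx = 859375/1458;
    ∫_0^5/3 -6250*x/27 dx = -78125/243;  ∫_0^5/3 15625/324 dx = 78125/972.
  Sum: 15625/108 − 78125/162 + 859375/1458 − 78125/243 + 78125/972 = 15625/1458.
∫_0^5/3 u² dx = 390625/183708, so ||u||_L² = 625*sqrt(7)/1134.
∫_0^5/3 (u')² dx = 15625/1458, so ||u'||_L² = 125*sqrt(2)/54.
Ratio ||u||_L² / ||u'||_L² = 5*sqrt(14)/42.
Sharp Poincaré constant on H^1_0(0, 5/3) is C_P = L/π = 5/(3*π), achieved by sin(3*π/5·x).
A polynomial bump cannot attain the sharp Poincaré constant (only the first sine eigenfunction does), so the ratio is strictly less than C_P, consistent with ||u||_L² ≤ C_P ||u'||_L².


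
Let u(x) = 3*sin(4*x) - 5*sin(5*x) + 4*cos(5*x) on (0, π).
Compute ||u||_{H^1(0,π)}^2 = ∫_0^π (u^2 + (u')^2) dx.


||u||_{H^1(0,π)}^2 = -1664/3 + 1219*π/2

u'(x) = -20*sin(5*x) + 12*cos(4*x) - 25*cos(5*x).
Expand u² and (u')² and integrate term by term on (0, π), using: for integers n ≥ 1, ∫_0^π sin²(nx) dx = ∫_0^π cos²(nx) dx = π/2; for n ≠ n', ∫_0^π sin(nx)sin(n'x) dx = ∫_0^π cos(nx)cos(n'x) dx = 0; and by product-to-sum, ∫_0^π sin(nx)cos(n'x) dx = ½∫_0^π [sin((n+n')x) + sin((n−n')x)] dx, which is 0 when n+n' is even and 2n/(n²−n'²) when n+n' is odd (it need not vanish on (0, π)).
  u² squared terms: (-5)²·∫sin(5x)² dx = 25·π/2 = 25*π/2;  (3)²·∫sin(4x)² dx = 9·π/2 = 9*π/2;  (4)²·∫cos(5x)² dx = 16·π/2 = 8*π.
  u² cross terms: 2·(-5)·(3)·∫sin(5x)·sin(4x) dx = -30·(0) = 0;  2·(-5)·(4)·∫sin(5x)·cos(5x) dx = -40·(0) = 0;  2·(3)·(4)·∫sin(4x)·cos(5x) dx = 24·(-8/9) = -64/3.
  So ∫_0^π u² dx = 25*π/2 + 9*π/2 + 8*π + 0 + 0 − 64/3 = -64/3 + 25*π.
  (u')² squared terms: (-25)²·∫cos(5x)² dx = 625·π/2 = 625*π/2;  (-20)²·∫sin(5x)² dx = 400·π/2 = 200*π;  (12)²·∫cos(4x)² dx = 144·π/2 = 72*π.
  (u')² cross terms: 2·(-25)·(-20)·∫cos(5x)·sin(5x) dx = 1000·(0) = 0;  2·(-25)·(12)·∫cos(5x)·cos(4x) dx = -600·(0) = 0;  2·(-20)·(12)·∫sin(5x)·cos(4x) dx = -480·(10/9) = -1600/3.
  So ∫_0^π (u')² dx = 625*π/2 + 200*π + 72*π + 0 + 0 − 1600/3 = -1600/3 + 1169*π/2.
||u||_{H^1}^2 = (-64/3 + 25*π) + (-1600/3 + 1169*π/2) = -1664/3 + 1219*π/2.


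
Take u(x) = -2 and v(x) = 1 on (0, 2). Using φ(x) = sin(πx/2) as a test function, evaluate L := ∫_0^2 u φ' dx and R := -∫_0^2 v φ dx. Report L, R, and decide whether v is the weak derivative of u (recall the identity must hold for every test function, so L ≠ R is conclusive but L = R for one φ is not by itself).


LHS = 0, RHS = -4/π. No, v is not the weak derivative of u.

u(x) = -2, classical derivative u'(x) = 0.
φ(x) = sin(πx/2), so φ'(x) = π*cos(π*x/2)/2.
Note φ(0) = φ(2) = 0, so the boundary term u·φ vanishes.
LHS = ∫_0^2 u(x) φ'(x) dx = ∫_0^2 (-π*cos(π*x/2)) dx. Term by term:
  ∫_0^2 -π*cos(π*x/2) dx = 0.
So LHS = 0.
∫_0^2 v(x) φ(x) dx = ∫_0^2 (sin(π*x/2)) dx. Term by term:
  ∫_0^2 sin(π*x/2) dx = 4/π.
So RHS = -∫_0^2 v(x) φ(x) dx = -4/π.
LHS − RHS = 4/π ≠ 0, so the identity fails.
(For a valid weak derivative the identity must hold for EVERY test function, in particular this one. The failure shows v is NOT the weak derivative of u.)
Correct weak derivative would be u'(x) = 0.


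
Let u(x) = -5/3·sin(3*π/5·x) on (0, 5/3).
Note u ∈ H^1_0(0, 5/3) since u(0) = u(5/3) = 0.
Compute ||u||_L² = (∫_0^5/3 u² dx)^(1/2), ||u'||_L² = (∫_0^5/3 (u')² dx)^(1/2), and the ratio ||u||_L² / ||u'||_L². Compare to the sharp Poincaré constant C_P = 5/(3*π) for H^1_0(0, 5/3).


||u||_L² / ||u'||_L² = 5/(3*π) = C_P.

u(x) = -5/3·sin(3*π/5·x), so u'(x) = -π*cos(3*π*x/5).
Writing u(x) = A·sin(kπx/L) with A = -5/3 and k = 1, use ∫_0^L sin²(kπx/L) dx = L/2 and ∫_0^L cos²(kπx/L) dx = L/2.
u² = 25/9·sin²(3*π/5·x) and (u')² = π^2·cos²(3*π/5·x), and each of sin², cos² integrates to L/2 = 5/6 over (0, 5/3).
∫_0^5/3 u² dx = 125/54, so ||u||_L² = 5*sqrt(30)/18.
∫_0^5/3 (u')² dx = 5*π^2/6, so ||u'||_L² = sqrt(30)*π/6.
Ratio ||u||_L² / ||u'||_L² = 5/(3*π).
Sharp Poincaré constant on H^1_0(0, 5/3) is C_P = L/π = 5/(3*π), achieved by sin(3*π/5·x).
This is the k = 1 eigenfunction (up to amplitude), so the ratio equals the sharp Poincaré constant exactly.


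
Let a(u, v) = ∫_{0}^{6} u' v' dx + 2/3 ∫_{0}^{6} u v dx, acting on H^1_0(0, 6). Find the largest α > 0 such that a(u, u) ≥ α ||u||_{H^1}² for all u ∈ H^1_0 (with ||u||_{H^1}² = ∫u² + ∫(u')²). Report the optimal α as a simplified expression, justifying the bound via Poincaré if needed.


α = (π^2 + 24)/(π^2 + 36)

Coercivity of a(·,·) on H^1_0(0, 6) means a(u, u) ≥ α ||u||_{H^1}² for every u ∈ H^1_0.
The interval has length L = 6, and Poincaré/coercivity depend only on L. Here a(u, u) = ∫(u')² + (2/3)·∫u².
Here 0 < c = 2/3 < 1. The condition a(u,u) ≥ α||u||_{H^1}² reads (1−α)∫(u')² ≥ (α−c)∫u². Any admissible α is ≤ 1 (rapidly oscillating u have ∫u²/∫(u')² → 0), and α = 1 would force 0 ≥ (1−c)∫u², impossible since c < 1; so 1−α > 0. By the sharp Poincaré inequality on H^1_0 of an interval of length L, ∫(u')² ≥ (π/L)²∫u² with equality for the first sine mode sin(π(x−x₀)/L) (x₀ the left endpoint), so the inequality holds for all u iff (1−α)(π/L)² ≥ α − c, i.e. α ≤ ((π/L)² + c)/((π/L)² + 1) = (1 + c(L/π)²)/(1 + (L/π)²). With (π/L)² = π^2/36 and c = 2/3, the largest admissible constant is α = ((π/L)² + c)/((π/L)² + 1).
Simplifying, α = (π^2 + 24)/(π^2 + 36).


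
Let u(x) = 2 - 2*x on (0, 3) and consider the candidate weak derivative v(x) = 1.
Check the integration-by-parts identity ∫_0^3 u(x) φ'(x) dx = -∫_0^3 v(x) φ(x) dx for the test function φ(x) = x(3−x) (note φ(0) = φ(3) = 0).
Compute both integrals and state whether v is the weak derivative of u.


LHS = 9, RHS = -9/2. No, v is not the weak derivative of u.

u(x) = 2 - 2*x, classical derivative u'(x) = -2.
φ(x) = x(3−x), so φ'(x) = 3 - 2*x.
Note φ(0) = φ(3) = 0, so the boundary term u·φ vanishes.
LHS = ∫_0^3 u(x) φ'(x) dx = ∫_0^3 (4*x^2 - 10*x + 6) dx. Term by term:
  ∫_0^3 4*x^2 dx = 36;  ∫_0^3 -10*x dx = -45;  ∫_0^3 6 dx = 18.
Sum: 36 − 45 + 18 = 9.
So LHS = 9.
∫_0^3 v(x) φ(x) dx = ∫_0^3 (-x^2 + 3*x) dx. Term by term:
  ∫_0^3 -x^2 dx = -9;  ∫_0^3 3*x dx = 27/2.
Sum: -9 + 27/2 = 9/2.
So RHS = -∫_0^3 v(x) φ(x) dx = -9/2.
LHS − RHS = 27/2 ≠ 0, so the identity fails.
(For a valid weak derivative the identity must hold for EVERY test function, in particular this one. The failure shows v is NOT the weak derivative of u.)
Correct weak derivative would be u'(x) = -2.


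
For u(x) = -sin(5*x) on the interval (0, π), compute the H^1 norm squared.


||u||_{H^1(0,π)}^2 = 13*π

u'(x) = -5*cos(5*x).
Expand u² and (u')² and integrate term by term on (0, π), using: for integers n ≥ 1, ∫_0^π sin²(nx) dx = ∫_0^π cos²(nx) dx = π/2; for n ≠ n', ∫_0^π sin(nx)sin(n'x) dx = ∫_0^π cos(nx)cos(n'x) dx = 0; and by product-to-sum, ∫_0^π sin(nx)cos(n'x) dx = ½∫_0^π [sin((n+n')x) + sin((n−n')x)] dx, which is 0 when n+n' is even and 2n/(n²−n'²) when n+n' is odd (it need not vanish on (0, π)).
  u² squared terms: (-1)²·∫sin(5x)² dx = 1·π/2 = π/2.
  So ∫_0^π u² dx = π/2.
  (u')² squared terms: (-5)²·∫cos(5x)² dx = 25·π/2 = 25*π/2.
  So ∫_0^π (u')² dx = 25*π/2.
||u||_{H^1}^2 = (π/2) + (25*π/2) = 13*π.


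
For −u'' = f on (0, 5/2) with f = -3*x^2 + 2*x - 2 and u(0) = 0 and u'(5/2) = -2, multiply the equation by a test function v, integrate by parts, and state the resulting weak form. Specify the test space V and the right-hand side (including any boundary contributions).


V = {v ∈ H^1(0, 5/2) : v(0) = 0} (test functions vanish at x = 0 where u is specified); weak form: ∫_0^5/2 u'v' dx = ∫_0^5/2 (-3*x^2 + 2*x - 2) v dx − 2·v(5/2) for all v ∈ V.

Multiply both sides by a test function v and integrate from 0 to 5/2:
  ∫_0^5/2 −u''(x) v(x) dx = ∫_0^5/2 f(x) v(x) dx.
Integrate the LHS by parts once:
  ∫_0^5/2 −u'' v dx = −[u'(x) v(x)]_0^5/2 + ∫_0^5/2 u'(x) v'(x) dx.
Thus ∫_0^5/2 u'(x) v'(x) dx = ∫_0^5/2 f(x) v(x) dx + [u'(x) v(x)]_0^5/2.
Choose V so that boundary terms are either known or forced to vanish.
Mixed BC: u(0) = 0 (Dirichlet) and u'(5/2) = -2 (Neumann). Define V = {v ∈ H^1(0, 5/2) : v(0) = 0}. Then [u' v]_0^5/2 = u'(5/2)·v(5/2) − u'(0)·0 = − 2·v(5/2).
Weak formulation: find u (satisfying any essential BC) such that ∫_0^5/2 u'(x) v'(x) dx = ∫_0^5/2 f v dx − 2·v(5/2) for all v ∈ V (Dirichlet at 0 absorbed into V; Neumann datum at x = 5/2 contributes the boundary term).
Substituting f(x) = -3*x^2 + 2*x - 2, the right-hand side is ∫_0^5/2 (-3*x^2 + 2*x - 2) v dx − 2·v(5/2).


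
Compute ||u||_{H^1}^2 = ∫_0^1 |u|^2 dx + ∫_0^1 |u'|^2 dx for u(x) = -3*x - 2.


||u||_{H^1}^2 = 22

The H^1 norm (squared) on an interval (0, L) is
  ||u||_{H^1}^2 = ∫_0^L u(x)^2 dx + ∫_0^L u'(x)^2 dx.
Compute u'(x) = -3.
Then u(x)^2 = 9*x**2 + 12*x + 4 and u'(x)^2 = 9.
Integrate each monomial from 0 to 1 using ∫_0^1 c·x^n dx = c·1^(n+1)/(n+1):
  ∫_0^1 u(x)^2 dx = ∫_0^1 (9*x^2 + 12*x + 4) dx. Term by term:
    ∫_0^1 9*x^2 dx = 3;  ∫_0^1 12*x dx = 6;  ∫_0^1 4 dx = 4.
  Sum: 3 + 6 + 4 = 13.
  ∫_0^1 u'(x)^2 dx = ∫_0^1 (9) dx. Term by term:
    ∫_0^1 9 dx = 9.
Adding: ||u||_{H^1}^2 = 13 + 9 = 22.


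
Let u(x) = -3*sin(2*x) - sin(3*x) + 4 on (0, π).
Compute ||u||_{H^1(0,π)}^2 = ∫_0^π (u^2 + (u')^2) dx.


||u||_{H^1(0,π)}^2 = -16/3 + 87*π/2

u'(x) = -6*cos(2*x) - 3*cos(3*x).
Expand u² and (u')² and integrate term by term on (0, π), using: for integers n ≥ 1, ∫_0^π sin²(nx) dx = ∫_0^π cos²(nx) dx = π/2; for n ≠ n', ∫_0^π sin(nx)sin(n'x) dx = ∫_0^π cos(nx)cos(n'x) dx = 0; and by product-to-sum, ∫_0^π sin(nx)cos(n'x) dx = ½∫_0^π [sin((n+n')x) + sin((n−n')x)] dx, which is 0 when n+n' is even and 2n/(n²−n'²) when n+n' is odd (it need not vanish on (0, π)). For the constant mode: ∫_0^π 1 dx = π, ∫_0^π cos(nx) dx = 0, ∫_0^π sin(nx) dx = (1−(−1)^n)/n.
  u² squared terms: (4)²·∫1 dx = 16·π = 16*π;  (-1)²·∫sin(3x)² dx = 1·π/2 = π/2;  (-3)²·∫sin(2x)² dx = 9·π/2 = 9*π/2.
  u² cross terms: 2·(4)·(-1)·∫1·sin(3x) dx = -8·(2/3) = -16/3;  2·(4)·(-3)·∫1·sin(2x) dx = -24·(0) = 0;  2·(-1)·(-3)·∫sin(3x)·sin(2x) dx = 6·(0) = 0.
  So ∫_0^π u² dx = 16*π + π/2 + 9*π/2 − 16/3 + 0 + 0 = -16/3 + 21*π.
  (u')² squared terms: (-6)²·∫cos(2x)² dx = 36·π/2 = 18*π;  (-3)²·∫cos(3x)² dx = 9·π/2 = 9*π/2.
  (u')² cross terms: 2·(-6)·(-3)·∫cos(2x)·cos(3x) dx = 36·(0) = 0.
  So ∫_0^π (u')² dx = 18*π + 9*π/2 + 0 = 45*π/2.
||u||_{H^1}^2 = (-16/3 + 21*π) + (45*π/2) = -16/3 + 87*π/2.


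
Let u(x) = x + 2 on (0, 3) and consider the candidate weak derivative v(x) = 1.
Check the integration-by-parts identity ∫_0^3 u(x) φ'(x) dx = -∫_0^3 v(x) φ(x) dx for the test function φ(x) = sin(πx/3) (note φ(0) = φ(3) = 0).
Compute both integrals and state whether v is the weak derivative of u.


LHS = -6/π, RHS = -6/π. Yes, v = u' weakly.

u(x) = x + 2, classical derivative u'(x) = 1.
φ(x) = sin(πx/3), so φ'(x) = π*cos(π*x/3)/3.
Note φ(0) = φ(3) = 0, so the boundary term u·φ vanishes.
LHS = ∫_0^3 u(x) φ'(x) dx = ∫_0^3 (π*x*cos(π*x/3)/3 + 2*π*cos(π*x/3)/3) dx. Term by term:
  ∫_0^3 2*π*cos(π*x/3)/3 dx = 0;  ∫_0^3 π*x*cos(π*x/3)/3 dx = -6/π.
Sum: 0 − 6/π = -6/π.
So LHS = -6/π.
∫_0^3 v(x) φ(x) dx = ∫_0^3 (sin(π*x/3)) dx. Term by term:
  ∫_0^3 sin(π*x/3) dx = 6/π.
So RHS = -∫_0^3 v(x) φ(x) dx = -6/π.
LHS = RHS, so the identity holds for this test φ.
Moreover u is smooth here and v(x) = u'(x) = 1 pointwise, so the identity holds for every test function. Hence v is the weak derivative of u.


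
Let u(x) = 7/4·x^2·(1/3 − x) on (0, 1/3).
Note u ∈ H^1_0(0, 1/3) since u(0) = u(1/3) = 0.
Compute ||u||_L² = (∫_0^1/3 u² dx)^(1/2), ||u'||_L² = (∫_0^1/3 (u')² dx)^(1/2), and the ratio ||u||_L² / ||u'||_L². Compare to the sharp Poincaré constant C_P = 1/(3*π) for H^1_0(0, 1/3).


||u||_L² / ||u'||_L² = sqrt(14)/42 < C_P = 1/(3*π).

u(x) = 7/4·x^2·(1/3 − x), so u'(x) = 7*x*(2 - 9*x)/12.
u(x) = 7/4·x^2·(1/3 − x) vanishes at x = 0 and x = 1/3, so u ∈ H^1_0(0, 1/3). Differentiate via the product rule and integrate the resulting polynomials term by term.
  ∫_0^1/3 u² dx = ∫_0^1/3 (49*x^6/16 - 49*x^5/24 + 49*x^4/144) dx. Term by term:
    ∫_0^1/3 49*x^6/16 dx = 7/34992;  ∫_0^1/3 -49*x^5/24 dx = -49/104976;  ∫_0^1/3 49*x^4/144 dx = 49/174960.
  Sum: 7/34992 − 49/104976 + 49/174960 = 7/524880.
  ∫_0^1/3 (u')² dx = ∫_0^1/3 (441*x^4/16 - 49*x^3/4 + 49*x^2/36) dx. Term by term:
    ∫_0^1/3 441*x^4/16 dx = 49/2160;  ∫_0^1/3 -49*x^3/4 dx = -49/1296;  ∫_0^1/3 49*x^2/36 dx = 49/2916.
  Sum: 49/2160 − 49/1296 + 49/2916 = 49/29160.
∫_0^1/3 u² dx = 7/524880, so ||u||_L² = sqrt(35)/1620.
∫_0^1/3 (u')² dx = 49/29160, so ||u'||_L² = 7*sqrt(10)/540.
Ratio ||u||_L² / ||u'||_L² = sqrt(14)/42.
Sharp Poincaré constant on H^1_0(0, 1/3) is C_P = L/π = 1/(3*π), achieved by sin(3*π·x).
A polynomial bump cannot attain the sharp Poincaré constant (only the first sine eigenfunction does), so the ratio is strictly less than C_P, consistent with ||u||_L² ≤ C_P ||u'||_L².


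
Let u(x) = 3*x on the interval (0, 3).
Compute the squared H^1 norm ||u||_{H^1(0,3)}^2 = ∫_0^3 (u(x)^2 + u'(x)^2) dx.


||u||_{H^1}^2 = 108

The H^1 norm (squared) on an interval (0, L) is
  ||u||_{H^1}^2 = ∫_0^L u(x)^2 dx + ∫_0^L u'(x)^2 dx.
Compute u'(x) = 3.
Then u(x)^2 = 9*x**2 and u'(x)^2 = 9.
Integrate each monomial from 0 to 3 using ∫_0^3 c·x^n dx = c·3^(n+1)/(n+1):
  ∫_0^3 u(x)^2 dx = ∫_0^3 (9*x^2) dx. Term by term:
    ∫_0^3 9*x^2 dx = 81.
  ∫_0^3 u'(x)^2 dx = ∫_0^3 (9) dx. Term by term:
    ∫_0^3 9 dx = 27.
Adding: ||u||_{H^1}^2 = 81 + 27 = 108.


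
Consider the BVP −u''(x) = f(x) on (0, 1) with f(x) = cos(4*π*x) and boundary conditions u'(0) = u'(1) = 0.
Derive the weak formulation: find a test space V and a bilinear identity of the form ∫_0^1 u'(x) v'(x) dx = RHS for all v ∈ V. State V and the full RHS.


V = H^1(0, 1) (no boundary constraint on v; u is determined up to an additive constant); weak form: ∫_0^1 u'v' dx = ∫_0^1 (cos(4*π*x)) v dx for all v ∈ V.

Multiply both sides by a test function v and integrate from 0 to 1:
  ∫_0^1 −u''(x) v(x) dx = ∫_0^1 f(x) v(x) dx.
Integrate the LHS by parts once:
  ∫_0^1 −u'' v dx = −[u'(x) v(x)]_0^1 + ∫_0^1 u'(x) v'(x) dx.
Thus ∫_0^1 u'(x) v'(x) dx = ∫_0^1 f(x) v(x) dx + [u'(x) v(x)]_0^1.
Choose V so that boundary terms are either known or forced to vanish.
u has homogeneous Neumann: u'(0) = u'(1) = 0. So [u' v]_0^1 = 0·v(1) − 0·v(0) = 0 for any v; take V = H^1(0, 1).
Weak formulation: find u (satisfying any essential BC) such that ∫_0^1 u'(x) v'(x) dx = ∫_0^1 f v dx for all v ∈ V (homogeneous Neumann, so boundary terms vanish).
Substituting f(x) = cos(4*π*x), the right-hand side is ∫_0^1 (cos(4*π*x)) v dx.
Compatibility check (pure Neumann): taking v ≡ 1 ∈ V gives 0 = ∫_0^1 f dx + (0) − (0), i.e. ∫_0^1 f dx must equal u'(0) − u'(1) = 0. Indeed ∫_0^1 (cos(4*π*x)) dx = 0, so the data are compatible. The solution is then unique only up to an additive constant (fix it e.g. by requiring ∫_0^1 u dx = 0).


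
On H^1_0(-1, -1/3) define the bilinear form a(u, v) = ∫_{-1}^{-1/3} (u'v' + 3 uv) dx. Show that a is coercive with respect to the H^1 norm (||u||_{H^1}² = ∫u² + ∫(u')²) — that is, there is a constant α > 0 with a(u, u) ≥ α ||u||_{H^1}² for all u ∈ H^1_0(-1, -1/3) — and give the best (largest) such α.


α = 1

Coercivity of a(·,·) on H^1_0(-1, -1/3) means a(u, u) ≥ α ||u||_{H^1}² for every u ∈ H^1_0.
The interval has length L = 2/3, and Poincaré/coercivity depend only on L. Here a(u, u) = ∫(u')² + (3)·∫u².
Here c = 3 ≥ 1, so a(u,u) = ∫(u')² + c∫u² ≥ ∫(u')² + ∫u² = ||u||_{H^1}², i.e. α = 1 works. No larger α is possible: a(u,u) ≥ α||u||_{H^1}² means (1−α)∫(u')² ≥ (α−c)∫u², and for the modes u_n = sin(nπ(x−x₀)/L) (x₀ the left endpoint) one has ∫u_n²/∫(u_n')² = (L/(nπ))² → 0, so a(u_n,u_n)/||u_n||_{H^1}² → 1. Hence the optimal constant is α = 1.
Therefore α = 1.


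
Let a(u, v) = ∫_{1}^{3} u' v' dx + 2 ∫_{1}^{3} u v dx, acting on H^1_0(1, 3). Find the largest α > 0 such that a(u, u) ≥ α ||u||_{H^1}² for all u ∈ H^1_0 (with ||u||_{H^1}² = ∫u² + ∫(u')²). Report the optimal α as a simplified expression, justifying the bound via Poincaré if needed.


α = 1

Coercivity of a(·,·) on H^1_0(1, 3) means a(u, u) ≥ α ||u||_{H^1}² for every u ∈ H^1_0.
The interval has length L = 2, and Poincaré/coercivity depend only on L. Here a(u, u) = ∫(u')² + (2)·∫u².
Here c = 2 ≥ 1, so a(u,u) = ∫(u')² + c∫u² ≥ ∫(u')² + ∫u² = ||u||_{H^1}², i.e. α = 1 works. No larger α is possible: a(u,u) ≥ α||u||_{H^1}² means (1−α)∫(u')² ≥ (α−c)∫u², and for the modes u_n = sin(nπ(x−x₀)/L) (x₀ the left endpoint) one has ∫u_n²/∫(u_n')² = (L/(nπ))² → 0, so a(u_n,u_n)/||u_n||_{H^1}² → 1. Hence the optimal constant is α = 1.
Therefore α = 1.


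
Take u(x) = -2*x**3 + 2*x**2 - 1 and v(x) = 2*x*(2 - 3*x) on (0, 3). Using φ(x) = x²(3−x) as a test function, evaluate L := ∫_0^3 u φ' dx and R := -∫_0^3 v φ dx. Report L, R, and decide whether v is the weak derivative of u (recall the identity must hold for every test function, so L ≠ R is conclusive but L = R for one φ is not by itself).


LHS = 486/5, RHS = 486/5. Yes, v = u' weakly.

u(x) = -2*x**3 + 2*x**2 - 1, classical derivative u'(x) = -6*x**2 + 4*x.
φ(x) = x²(3−x), so φ'(x) = 3*x*(2 - x).
Note φ(0) = φ(3) = 0, so the boundary term u·φ vanishes.
LHS = ∫_0^3 u(x) φ'(x) dx = ∫_0^3 (6*x^5 - 18*x^4 + 12*x^3 + 3*x^2 - 6*x) dx. Term by term:
  ∫_0^3 6*x^5 dx = 729;  ∫_0^3 -18*x^4 dx = -4374/5;  ∫_0^3 12*x^3 dx = 243;
  ∫_0^3 3*x^2 dx = 27;  ∫_0^3 -6*x dx = -27.
Sum: 729 − 4374/5 + 243 + 27 − 27 = 486/5.
So LHS = 486/5.
∫_0^3 v(x) φ(x) dx = ∫_0^3 (6*x^5 - 22*x^4 + 12*x^3) dx. Term by term:
  ∫_0^3 6*x^5 dx = 729;  ∫_0^3 -22*x^4 dx = -5346/5;  ∫_0^3 12*x^3 dx = 243.
Sum: 729 − 5346/5 + 243 = -486/5.
So RHS = -∫_0^3 v(x) φ(x) dx = 486/5.
LHS = RHS, so the identity holds for this test φ.
Moreover u is smooth here and v(x) = u'(x) = -6*x**2 + 4*x pointwise, so the identity holds for every test function. Hence v is the weak derivative of u.


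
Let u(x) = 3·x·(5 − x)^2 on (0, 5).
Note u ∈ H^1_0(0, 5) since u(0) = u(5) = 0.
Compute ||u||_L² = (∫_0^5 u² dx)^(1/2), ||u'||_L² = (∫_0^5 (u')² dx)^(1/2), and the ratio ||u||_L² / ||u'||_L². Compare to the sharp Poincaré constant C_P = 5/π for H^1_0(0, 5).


||u||_L² / ||u'||_L² = 5*sqrt(14)/14 < C_P = 5/π.

u(x) = 3·x·(5 − x)^2, so u'(x) = 3*(x - 5)*(3*x - 5).
u(x) = 3·x·(5 − x)^2 vanishes at x = 0 and x = 5, so u ∈ H^1_0(0, 5). Differentiate via the product rule and integrate the resulting polynomials term by term.
  ∫_0^5 u² dx = ∫_0^5 (9*x^6 - 180*x^5 + 1350*x^4 - 4500*x^3 + 5625*x^2) dx. Term by term:
    ∫_0^5 9*x^6 dx = 703125/7;  ∫_0^5 -180*x^5 dx = -468750;  ∫_0^5 1350*x^4 dx = 843750;
    ∫_0^5 -4500*x^3 dx = -703125;  ∫_0^5 5625*x^2 dx = 234375.
  Sum: 703125/7 − 468750 + 843750 − 703125 + 234375 = 46875/7.
  ∫_0^5 (u')² dx = ∫_0^5 (81*x^4 - 1080*x^3 + 4950*x^2 - 9000*x + 5625) dx. Term by term:
    ∫_0^5 81*x^4 dx = 50625;  ∫_0^5 -1080*x^3 dx = -168750;  ∫_0^5 4950*x^2 dx = 206250;
    ∫_0^5 -9000*x dx = -112500;  ∫_0^5 5625 dx = 28125.
  Sum: 50625 − 168750 + 206250 − 112500 + 28125 = 3750.
∫_0^5 u² dx = 46875/7, so ||u||_L² = 125*sqrt(21)/7.
∫_0^5 (u')² dx = 3750, so ||u'||_L² = 25*sqrt(6).
Ratio ||u||_L² / ||u'||_L² = 5*sqrt(14)/14.
Sharp Poincaré constant on H^1_0(0, 5) is C_P = L/π = 5/π, achieved by sin(π/5·x).
A polynomial bump cannot attain the sharp Poincaré constant (only the first sine eigenfunction does), so the ratio is strictly less than C_P, consistent with ||u||_L² ≤ C_P ||u'||_L².
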